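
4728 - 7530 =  - 2802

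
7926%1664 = 1270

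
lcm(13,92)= 1196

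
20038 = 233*86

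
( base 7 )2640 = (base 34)tm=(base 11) 837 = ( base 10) 1008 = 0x3F0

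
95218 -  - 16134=111352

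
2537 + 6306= 8843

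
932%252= 176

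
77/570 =77/570 = 0.14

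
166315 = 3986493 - 3820178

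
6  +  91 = 97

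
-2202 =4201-6403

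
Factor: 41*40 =1640=2^3  *  5^1*41^1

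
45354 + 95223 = 140577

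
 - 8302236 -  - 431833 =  - 7870403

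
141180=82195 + 58985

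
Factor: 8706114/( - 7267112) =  -4353057/3633556 =-  2^( - 2 )*3^2*67^1*409^( - 1 )*2221^(-1) * 7219^1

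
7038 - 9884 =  -2846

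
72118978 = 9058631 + 63060347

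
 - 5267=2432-7699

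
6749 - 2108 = 4641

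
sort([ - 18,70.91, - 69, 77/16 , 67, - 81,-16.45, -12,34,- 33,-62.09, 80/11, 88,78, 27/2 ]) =[ - 81, - 69, - 62.09, - 33, - 18, -16.45, - 12, 77/16,80/11, 27/2,34, 67, 70.91, 78, 88] 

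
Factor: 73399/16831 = 29^1 *2531^1*16831^(  -  1 ) 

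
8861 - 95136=  -  86275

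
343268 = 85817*4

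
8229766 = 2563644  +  5666122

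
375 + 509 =884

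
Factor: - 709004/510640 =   -  2^( - 2)*5^( - 1 )*13^(- 1)*19^2 = - 361/260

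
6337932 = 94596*67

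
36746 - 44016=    - 7270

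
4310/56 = 2155/28=76.96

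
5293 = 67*79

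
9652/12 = 2413/3= 804.33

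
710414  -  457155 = 253259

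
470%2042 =470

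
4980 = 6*830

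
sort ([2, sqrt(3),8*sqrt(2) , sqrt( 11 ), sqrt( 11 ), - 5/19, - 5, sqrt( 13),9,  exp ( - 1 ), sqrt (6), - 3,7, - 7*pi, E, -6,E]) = [ -7*pi, - 6, - 5,  -  3, - 5/19,exp( - 1 ), sqrt( 3),2,sqrt(6), E,E,sqrt(11), sqrt( 11), sqrt(13),7, 9,8*sqrt (2) ] 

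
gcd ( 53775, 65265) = 15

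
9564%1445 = 894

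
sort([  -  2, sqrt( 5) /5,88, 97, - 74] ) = [-74, - 2,sqrt( 5 ) /5,88,97 ]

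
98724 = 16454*6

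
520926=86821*6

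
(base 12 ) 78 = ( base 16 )5c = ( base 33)2Q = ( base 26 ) 3E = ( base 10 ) 92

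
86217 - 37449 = 48768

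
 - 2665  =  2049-4714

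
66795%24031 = 18733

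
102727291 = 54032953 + 48694338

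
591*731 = 432021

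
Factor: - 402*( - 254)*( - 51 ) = - 5207508= - 2^2*3^2*17^1*67^1*127^1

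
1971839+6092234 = 8064073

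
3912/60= 65+1/5 = 65.20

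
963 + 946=1909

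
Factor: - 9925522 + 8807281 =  - 3^2 *124249^1 = - 1118241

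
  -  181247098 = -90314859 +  - 90932239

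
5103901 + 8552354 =13656255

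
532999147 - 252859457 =280139690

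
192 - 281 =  - 89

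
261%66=63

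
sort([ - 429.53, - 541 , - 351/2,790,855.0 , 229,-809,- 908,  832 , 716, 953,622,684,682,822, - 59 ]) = [ -908, - 809,-541, - 429.53,-351/2,  -  59 , 229, 622,682, 684,716,790,822, 832,855.0, 953] 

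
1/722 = 1/722   =  0.00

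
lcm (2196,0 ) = 0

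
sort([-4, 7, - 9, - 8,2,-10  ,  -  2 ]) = [ - 10, - 9, - 8, - 4, - 2,2,7]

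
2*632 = 1264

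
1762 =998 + 764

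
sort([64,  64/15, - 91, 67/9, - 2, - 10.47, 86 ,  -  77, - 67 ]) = [ - 91, - 77, - 67, - 10.47, - 2, 64/15,67/9, 64, 86] 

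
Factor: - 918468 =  - 2^2*3^2*31^1*823^1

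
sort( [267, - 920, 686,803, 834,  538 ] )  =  [ - 920 , 267,538, 686,803 , 834]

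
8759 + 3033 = 11792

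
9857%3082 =611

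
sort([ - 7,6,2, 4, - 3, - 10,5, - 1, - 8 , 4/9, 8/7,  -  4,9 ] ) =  [  -  10 , - 8, - 7, - 4,-3, - 1,4/9, 8/7, 2,4,5,6,9]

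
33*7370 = 243210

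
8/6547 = 8/6547 = 0.00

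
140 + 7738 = 7878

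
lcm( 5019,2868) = 20076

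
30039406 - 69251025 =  - 39211619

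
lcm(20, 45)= 180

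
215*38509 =8279435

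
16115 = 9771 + 6344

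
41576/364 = 10394/91=114.22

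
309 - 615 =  - 306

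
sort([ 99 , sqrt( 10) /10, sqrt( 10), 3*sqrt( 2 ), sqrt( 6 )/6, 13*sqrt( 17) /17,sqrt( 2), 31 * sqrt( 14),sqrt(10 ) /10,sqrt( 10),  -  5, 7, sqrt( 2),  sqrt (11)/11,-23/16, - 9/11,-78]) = [-78 ,-5,-23/16, - 9/11,  sqrt( 11)/11, sqrt( 10)/10, sqrt(10 ) /10, sqrt( 6 ) /6,sqrt( 2), sqrt(2 ) , 13*sqrt(17 )/17,  sqrt( 10 ), sqrt(10 ),  3*sqrt(2 ),  7, 99,  31*sqrt( 14 )]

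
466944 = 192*2432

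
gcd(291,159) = 3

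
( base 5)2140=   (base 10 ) 295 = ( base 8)447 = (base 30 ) 9p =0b100100111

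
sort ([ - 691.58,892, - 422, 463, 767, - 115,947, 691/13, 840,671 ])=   [-691.58 , - 422, - 115,691/13,463, 671,767,840,892,947 ]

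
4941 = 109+4832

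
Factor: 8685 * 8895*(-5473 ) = - 3^3 *5^2* 13^1*193^1*421^1* 593^1 = - 422806079475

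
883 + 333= 1216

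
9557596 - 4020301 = 5537295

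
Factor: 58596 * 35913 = 2104358148  =  2^2*3^2* 19^1 * 257^1*11971^1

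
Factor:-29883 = -3^1* 7^1*  1423^1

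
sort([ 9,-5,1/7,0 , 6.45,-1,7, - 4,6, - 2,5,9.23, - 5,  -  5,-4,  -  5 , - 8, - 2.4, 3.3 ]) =[-8, - 5, - 5 , - 5,  -  5, - 4, - 4,-2.4, - 2, - 1,0,1/7,3.3, 5, 6,6.45,7, 9,9.23]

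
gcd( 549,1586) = 61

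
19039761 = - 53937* ( - 353)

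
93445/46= 2031 + 19/46 = 2031.41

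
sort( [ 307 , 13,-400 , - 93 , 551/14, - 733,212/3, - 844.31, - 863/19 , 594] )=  [-844.31, - 733,-400, - 93,-863/19 , 13,551/14,  212/3,307,594 ] 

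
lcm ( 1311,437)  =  1311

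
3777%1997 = 1780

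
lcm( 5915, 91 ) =5915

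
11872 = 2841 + 9031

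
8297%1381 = 11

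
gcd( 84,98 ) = 14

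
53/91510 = 53/91510 = 0.00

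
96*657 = 63072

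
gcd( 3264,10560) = 192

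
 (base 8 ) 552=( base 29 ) ce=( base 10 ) 362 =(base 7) 1025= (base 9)442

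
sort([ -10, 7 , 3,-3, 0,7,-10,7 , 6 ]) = [-10, - 10, - 3,0 , 3 , 6, 7,7 , 7]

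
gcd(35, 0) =35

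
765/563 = 1 +202/563 = 1.36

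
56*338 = 18928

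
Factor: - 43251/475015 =-3^1 * 5^( - 1 )*13^1*1109^1 * 95003^( - 1)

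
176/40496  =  11/2531=0.00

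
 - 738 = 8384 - 9122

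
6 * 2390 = 14340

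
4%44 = 4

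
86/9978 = 43/4989 = 0.01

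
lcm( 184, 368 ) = 368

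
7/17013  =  7/17013  =  0.00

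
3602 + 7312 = 10914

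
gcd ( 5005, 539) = 77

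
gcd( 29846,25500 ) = 2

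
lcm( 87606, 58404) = 175212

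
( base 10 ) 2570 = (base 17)8f3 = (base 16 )A0A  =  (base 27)3e5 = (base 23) 4jh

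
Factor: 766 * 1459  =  2^1 * 383^1 * 1459^1 =1117594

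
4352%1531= 1290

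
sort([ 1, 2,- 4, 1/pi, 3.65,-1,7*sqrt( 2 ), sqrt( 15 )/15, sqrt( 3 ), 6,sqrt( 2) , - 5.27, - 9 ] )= [ - 9, - 5.27,-4, - 1,sqrt(15 )/15 , 1/pi,1, sqrt( 2 ), sqrt ( 3 ),2, 3.65 , 6 , 7*sqrt(2)]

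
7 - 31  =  -24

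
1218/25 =48 + 18/25 = 48.72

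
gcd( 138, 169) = 1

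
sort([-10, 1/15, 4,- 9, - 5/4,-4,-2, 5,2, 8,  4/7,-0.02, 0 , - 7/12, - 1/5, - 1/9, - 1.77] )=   [ - 10, - 9, - 4, - 2, - 1.77, - 5/4,-7/12, - 1/5, - 1/9, -0.02,0,1/15, 4/7, 2,4, 5, 8 ]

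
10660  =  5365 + 5295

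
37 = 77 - 40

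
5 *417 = 2085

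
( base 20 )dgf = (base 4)1112133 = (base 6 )41343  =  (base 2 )1010110011111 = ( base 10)5535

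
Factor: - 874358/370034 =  - 7^( - 1)*97^1 * 4507^1*26431^( - 1 ) = - 437179/185017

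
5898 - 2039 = 3859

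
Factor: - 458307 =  - 3^2*50923^1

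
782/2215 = 782/2215 = 0.35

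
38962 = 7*5566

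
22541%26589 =22541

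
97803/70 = 1397 + 13/70 = 1397.19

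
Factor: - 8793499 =  -  11^1*13^1*61493^1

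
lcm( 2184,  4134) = 115752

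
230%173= 57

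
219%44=43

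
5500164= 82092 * 67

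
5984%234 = 134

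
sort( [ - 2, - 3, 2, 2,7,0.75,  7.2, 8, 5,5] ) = [ - 3, - 2, 0.75,2,2,5, 5,7,7.2,8] 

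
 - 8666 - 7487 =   -  16153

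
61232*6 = 367392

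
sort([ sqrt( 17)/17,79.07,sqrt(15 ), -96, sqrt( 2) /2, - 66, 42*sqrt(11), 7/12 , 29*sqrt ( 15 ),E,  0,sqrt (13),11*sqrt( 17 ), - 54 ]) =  [ - 96, -66, - 54,0,sqrt(17) /17,7/12,sqrt ( 2)/2, E, sqrt(13),sqrt( 15),11*sqrt(17 ),79.07, 29*sqrt( 15),42*sqrt(11)]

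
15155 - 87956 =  - 72801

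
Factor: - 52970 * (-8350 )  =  2^2*5^3  *167^1*5297^1  =  442299500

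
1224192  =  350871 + 873321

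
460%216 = 28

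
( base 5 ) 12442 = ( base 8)1745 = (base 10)997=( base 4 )33211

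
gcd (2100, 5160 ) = 60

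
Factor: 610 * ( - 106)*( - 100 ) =6466000 = 2^4*5^3*53^1*61^1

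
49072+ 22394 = 71466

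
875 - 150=725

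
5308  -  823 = 4485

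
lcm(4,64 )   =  64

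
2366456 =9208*257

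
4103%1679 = 745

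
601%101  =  96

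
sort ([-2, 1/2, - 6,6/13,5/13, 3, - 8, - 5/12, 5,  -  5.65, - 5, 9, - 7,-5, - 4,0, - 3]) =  [ - 8, - 7, - 6,  -  5.65, - 5, - 5, - 4, - 3, - 2, - 5/12, 0, 5/13, 6/13,1/2, 3 , 5, 9 ] 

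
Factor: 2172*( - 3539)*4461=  - 2^2*3^2*181^1*1487^1*3539^1 =- 34290404388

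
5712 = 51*112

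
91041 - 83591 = 7450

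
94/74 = 47/37 = 1.27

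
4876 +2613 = 7489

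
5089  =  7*727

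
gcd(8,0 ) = 8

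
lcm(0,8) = 0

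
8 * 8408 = 67264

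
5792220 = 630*9194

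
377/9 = 41+8/9= 41.89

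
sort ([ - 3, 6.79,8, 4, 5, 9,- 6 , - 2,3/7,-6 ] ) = [ - 6,  -  6, - 3,-2 , 3/7, 4, 5,6.79,8, 9 ]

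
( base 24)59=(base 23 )5e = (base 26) 4P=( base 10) 129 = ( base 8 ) 201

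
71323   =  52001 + 19322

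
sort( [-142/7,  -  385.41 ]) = [ - 385.41,  -  142/7]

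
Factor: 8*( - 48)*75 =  - 2^7  *  3^2*5^2 = - 28800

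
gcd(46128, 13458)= 6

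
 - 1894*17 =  - 32198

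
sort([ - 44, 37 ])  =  [ - 44 , 37 ]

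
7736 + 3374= 11110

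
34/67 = 34/67 = 0.51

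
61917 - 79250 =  - 17333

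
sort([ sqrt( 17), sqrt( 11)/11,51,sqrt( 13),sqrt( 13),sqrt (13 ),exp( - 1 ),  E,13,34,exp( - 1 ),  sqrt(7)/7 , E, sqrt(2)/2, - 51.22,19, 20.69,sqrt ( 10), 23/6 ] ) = [-51.22,sqrt(11 )/11, exp( - 1),exp( - 1),sqrt( 7 ) /7,sqrt(2) /2,E , E, sqrt( 10),sqrt( 13), sqrt(13),sqrt(13),23/6,sqrt(17),13,  19,20.69, 34,51]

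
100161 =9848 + 90313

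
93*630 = 58590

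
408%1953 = 408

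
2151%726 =699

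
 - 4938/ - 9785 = 4938/9785 = 0.50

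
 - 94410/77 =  - 1227 + 69/77= - 1226.10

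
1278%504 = 270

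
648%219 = 210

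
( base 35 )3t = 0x86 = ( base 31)4A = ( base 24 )5E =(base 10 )134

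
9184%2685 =1129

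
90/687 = 30/229 = 0.13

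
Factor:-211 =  - 211^1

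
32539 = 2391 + 30148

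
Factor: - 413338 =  - 2^1*17^1*12157^1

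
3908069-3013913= 894156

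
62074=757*82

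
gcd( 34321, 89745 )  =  1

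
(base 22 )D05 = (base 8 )14231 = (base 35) 54W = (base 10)6297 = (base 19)h88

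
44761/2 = 44761/2= 22380.50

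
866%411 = 44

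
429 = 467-38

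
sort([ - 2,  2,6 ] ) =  [  -  2,2, 6]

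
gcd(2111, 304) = 1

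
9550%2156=926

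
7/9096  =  7/9096 = 0.00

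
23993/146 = 164+49/146 = 164.34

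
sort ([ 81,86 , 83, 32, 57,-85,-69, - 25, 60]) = [ - 85,-69, - 25,32, 57, 60,81 , 83,86 ] 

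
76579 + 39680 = 116259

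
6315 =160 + 6155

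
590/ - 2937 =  - 1 + 2347/2937 = - 0.20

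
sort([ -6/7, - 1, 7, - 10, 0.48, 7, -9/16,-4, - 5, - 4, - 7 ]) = [ - 10, - 7, - 5, - 4, -4, - 1, -6/7, - 9/16, 0.48,7, 7 ]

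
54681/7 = 7811 + 4/7=   7811.57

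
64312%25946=12420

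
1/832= 1/832 = 0.00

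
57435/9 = 6381 + 2/3  =  6381.67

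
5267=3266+2001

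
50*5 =250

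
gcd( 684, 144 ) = 36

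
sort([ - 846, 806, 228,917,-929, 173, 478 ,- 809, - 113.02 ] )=[ - 929, - 846,  -  809, - 113.02 , 173, 228,  478, 806, 917]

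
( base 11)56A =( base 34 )k1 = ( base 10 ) 681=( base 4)22221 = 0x2A9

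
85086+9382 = 94468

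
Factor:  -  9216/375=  - 2^10*3^1*5^( - 3) = - 3072/125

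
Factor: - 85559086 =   -  2^1*59^1*725077^1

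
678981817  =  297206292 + 381775525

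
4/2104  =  1/526  =  0.00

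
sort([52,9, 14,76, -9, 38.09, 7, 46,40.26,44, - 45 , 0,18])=[ - 45, - 9, 0,7, 9, 14,18 , 38.09 , 40.26,44,46,  52, 76 ] 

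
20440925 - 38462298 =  -18021373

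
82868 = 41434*2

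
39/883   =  39/883 = 0.04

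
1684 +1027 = 2711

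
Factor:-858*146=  -2^2*3^1*11^1*13^1 * 73^1  =  -  125268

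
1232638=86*14333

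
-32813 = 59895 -92708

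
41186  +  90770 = 131956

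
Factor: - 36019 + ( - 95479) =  -2^1*37^1*1777^1 = - 131498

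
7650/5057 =7650/5057 = 1.51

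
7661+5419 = 13080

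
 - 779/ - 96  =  8 + 11/96=   8.11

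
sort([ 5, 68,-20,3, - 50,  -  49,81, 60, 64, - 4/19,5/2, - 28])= [ - 50, - 49,-28, - 20,  -  4/19,  5/2, 3, 5,60,64,  68, 81]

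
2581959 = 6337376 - 3755417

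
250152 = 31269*8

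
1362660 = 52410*26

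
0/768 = 0 = 0.00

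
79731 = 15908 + 63823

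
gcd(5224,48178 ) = 2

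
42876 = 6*7146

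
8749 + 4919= 13668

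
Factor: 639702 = 2^1*3^2*7^1*5077^1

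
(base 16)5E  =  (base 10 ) 94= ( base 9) 114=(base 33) 2s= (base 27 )3D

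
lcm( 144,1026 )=8208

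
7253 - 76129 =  - 68876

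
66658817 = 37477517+29181300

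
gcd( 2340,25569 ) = 9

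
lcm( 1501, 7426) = 141094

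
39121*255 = 9975855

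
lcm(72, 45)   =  360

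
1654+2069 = 3723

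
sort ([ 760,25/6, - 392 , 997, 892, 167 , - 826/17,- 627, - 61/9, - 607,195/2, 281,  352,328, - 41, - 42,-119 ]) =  [ - 627, - 607,-392, - 119 ,-826/17, - 42 ,-41, - 61/9, 25/6,195/2,167, 281, 328, 352, 760, 892, 997] 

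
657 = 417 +240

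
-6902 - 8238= - 15140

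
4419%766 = 589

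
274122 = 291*942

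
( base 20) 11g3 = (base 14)3271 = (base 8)21023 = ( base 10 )8723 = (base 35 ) 748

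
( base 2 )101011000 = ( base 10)344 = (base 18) 112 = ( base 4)11120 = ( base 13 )206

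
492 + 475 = 967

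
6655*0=0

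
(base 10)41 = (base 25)1g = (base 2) 101001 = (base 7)56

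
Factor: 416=2^5 * 13^1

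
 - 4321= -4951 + 630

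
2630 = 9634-7004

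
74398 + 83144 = 157542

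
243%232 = 11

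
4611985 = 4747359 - 135374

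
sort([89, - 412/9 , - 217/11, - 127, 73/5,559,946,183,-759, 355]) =[  -  759, - 127,-412/9, - 217/11, 73/5,  89, 183,355,559 , 946 ] 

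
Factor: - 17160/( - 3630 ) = 2^2*11^ ( - 1 )*13^1=   52/11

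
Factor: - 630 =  - 2^1*3^2*5^1 * 7^1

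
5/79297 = 5/79297 = 0.00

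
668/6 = 334/3 = 111.33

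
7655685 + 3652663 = 11308348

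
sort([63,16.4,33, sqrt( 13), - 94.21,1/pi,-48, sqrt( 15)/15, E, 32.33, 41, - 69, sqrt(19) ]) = [ - 94.21, - 69, - 48,sqrt ( 15) /15,1/pi, E,  sqrt(13), sqrt (19), 16.4 , 32.33 , 33,41, 63] 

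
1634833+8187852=9822685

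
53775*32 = 1720800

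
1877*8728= 16382456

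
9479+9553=19032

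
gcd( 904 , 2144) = 8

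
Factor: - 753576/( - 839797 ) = 2^3*3^1*7^( - 1)*17^1*1847^1*119971^( - 1)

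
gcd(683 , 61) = 1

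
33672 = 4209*8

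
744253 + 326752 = 1071005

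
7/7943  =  7/7943 = 0.00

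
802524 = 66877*12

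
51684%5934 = 4212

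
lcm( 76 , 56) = 1064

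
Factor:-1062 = -2^1 * 3^2*59^1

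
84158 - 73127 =11031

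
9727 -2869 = 6858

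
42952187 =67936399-24984212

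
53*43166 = 2287798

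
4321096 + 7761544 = 12082640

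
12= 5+7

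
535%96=55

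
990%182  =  80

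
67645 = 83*815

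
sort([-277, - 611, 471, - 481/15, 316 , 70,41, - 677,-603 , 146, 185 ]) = [- 677,- 611 ,-603,- 277,-481/15,  41, 70,146, 185,316 , 471] 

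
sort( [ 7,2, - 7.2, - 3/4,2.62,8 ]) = [ - 7.2  , - 3/4,2,2.62,7,8 ]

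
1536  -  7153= - 5617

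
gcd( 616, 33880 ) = 616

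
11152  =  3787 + 7365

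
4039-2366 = 1673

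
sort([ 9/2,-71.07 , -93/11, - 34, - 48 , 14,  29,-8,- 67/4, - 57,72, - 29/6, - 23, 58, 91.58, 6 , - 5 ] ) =[ - 71.07,-57, - 48, - 34,  -  23, - 67/4, - 93/11 , - 8, - 5, - 29/6,9/2,6, 14, 29,58, 72,91.58]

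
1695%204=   63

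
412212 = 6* 68702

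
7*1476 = 10332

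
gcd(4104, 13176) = 216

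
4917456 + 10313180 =15230636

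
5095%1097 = 707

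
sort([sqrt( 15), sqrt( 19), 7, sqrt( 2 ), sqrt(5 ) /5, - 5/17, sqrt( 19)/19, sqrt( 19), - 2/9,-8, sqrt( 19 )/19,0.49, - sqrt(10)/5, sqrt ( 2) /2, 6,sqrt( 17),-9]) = [ - 9, - 8, - sqrt( 10 )/5, - 5/17,-2/9, sqrt( 19)/19,  sqrt( 19) /19,  sqrt( 5) /5 , 0.49, sqrt( 2 ) /2, sqrt( 2),sqrt( 15),sqrt( 17), sqrt( 19 ), sqrt(19), 6,7]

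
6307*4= 25228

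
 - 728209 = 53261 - 781470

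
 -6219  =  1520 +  - 7739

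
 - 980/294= -4  +  2/3   =  - 3.33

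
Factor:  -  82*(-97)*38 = 2^2 *19^1*41^1*97^1 = 302252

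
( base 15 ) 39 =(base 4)312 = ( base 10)54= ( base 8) 66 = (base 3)2000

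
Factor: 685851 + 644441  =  2^2*332573^1 =1330292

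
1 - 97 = -96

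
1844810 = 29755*62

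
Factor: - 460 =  - 2^2*5^1*23^1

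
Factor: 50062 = 2^1*25031^1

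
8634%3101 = 2432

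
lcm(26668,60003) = 240012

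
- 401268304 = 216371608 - 617639912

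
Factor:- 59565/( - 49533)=95/79 = 5^1*19^1*79^( - 1) 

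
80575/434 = 80575/434 = 185.66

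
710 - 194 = 516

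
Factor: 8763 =3^1*23^1*127^1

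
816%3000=816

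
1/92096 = 1/92096 = 0.00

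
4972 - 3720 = 1252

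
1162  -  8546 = -7384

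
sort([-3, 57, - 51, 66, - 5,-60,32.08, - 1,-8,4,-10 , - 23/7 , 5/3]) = [ - 60,-51,-10,-8,-5, - 23/7,  -  3, - 1,5/3, 4,32.08,57,66]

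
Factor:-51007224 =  - 2^3*3^1*61^1*34841^1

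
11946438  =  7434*1607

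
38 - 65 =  - 27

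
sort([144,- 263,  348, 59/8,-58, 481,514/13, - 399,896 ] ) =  [-399 ,-263, - 58, 59/8 , 514/13,  144, 348,481, 896]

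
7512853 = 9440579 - 1927726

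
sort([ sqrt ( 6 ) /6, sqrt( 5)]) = [sqrt(6) /6, sqrt( 5)]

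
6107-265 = 5842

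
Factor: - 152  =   - 2^3*19^1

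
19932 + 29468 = 49400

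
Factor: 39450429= 3^3*1461127^1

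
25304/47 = 538+18/47 = 538.38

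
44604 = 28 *1593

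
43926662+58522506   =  102449168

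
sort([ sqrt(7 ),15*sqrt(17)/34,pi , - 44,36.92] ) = [ -44,  15*sqrt( 17 )/34,sqrt( 7)  ,  pi,36.92]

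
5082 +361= 5443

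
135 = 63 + 72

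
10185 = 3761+6424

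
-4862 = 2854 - 7716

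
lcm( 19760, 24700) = 98800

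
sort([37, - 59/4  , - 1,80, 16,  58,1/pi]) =[-59/4, -1,1/pi, 16, 37, 58 , 80 ]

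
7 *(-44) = -308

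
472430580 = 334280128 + 138150452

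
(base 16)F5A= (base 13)1A34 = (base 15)1270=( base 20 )9GA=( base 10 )3930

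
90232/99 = 90232/99 = 911.43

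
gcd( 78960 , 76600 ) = 40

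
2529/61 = 41 + 28/61=   41.46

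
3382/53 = 3382/53=63.81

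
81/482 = 81/482 =0.17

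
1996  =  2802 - 806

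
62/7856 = 31/3928 = 0.01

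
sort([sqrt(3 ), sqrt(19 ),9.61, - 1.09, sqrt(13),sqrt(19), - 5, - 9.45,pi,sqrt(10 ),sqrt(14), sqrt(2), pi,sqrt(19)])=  [  -  9.45 , - 5,-1.09, sqrt(2), sqrt(3 ),pi, pi  ,  sqrt(10),sqrt (13 ),sqrt(14 ), sqrt ( 19),  sqrt ( 19),sqrt(19 ), 9.61 ] 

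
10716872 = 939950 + 9776922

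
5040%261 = 81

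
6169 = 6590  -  421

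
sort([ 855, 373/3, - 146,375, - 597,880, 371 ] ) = [ - 597 , - 146, 373/3,371, 375, 855,880]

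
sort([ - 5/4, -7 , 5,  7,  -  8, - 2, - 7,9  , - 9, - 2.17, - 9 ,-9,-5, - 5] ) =[ - 9, - 9, - 9, - 8,-7, - 7, - 5 ,-5, - 2.17, - 2,-5/4,  5,  7 , 9]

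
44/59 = 44/59=0.75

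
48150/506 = 24075/253 = 95.16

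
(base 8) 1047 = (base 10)551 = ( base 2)1000100111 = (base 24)MN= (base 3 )202102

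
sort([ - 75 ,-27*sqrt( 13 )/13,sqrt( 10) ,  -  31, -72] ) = [ - 75, - 72, - 31, - 27*sqrt( 13) /13, sqrt(10 ) ] 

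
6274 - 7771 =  - 1497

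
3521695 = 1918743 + 1602952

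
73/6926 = 73/6926 = 0.01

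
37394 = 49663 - 12269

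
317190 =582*545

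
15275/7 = 15275/7  =  2182.14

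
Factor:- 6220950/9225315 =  - 2^1*3^ (-1)*5^1*11^( - 1)*67^1*619^1* 18637^(  -  1)=- 414730/615021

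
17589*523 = 9199047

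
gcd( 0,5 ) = 5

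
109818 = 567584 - 457766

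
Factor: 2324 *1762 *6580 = 26944363040 =2^5* 5^1 * 7^2 * 47^1*83^1*881^1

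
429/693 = 13/21 = 0.62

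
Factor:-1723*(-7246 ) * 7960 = 2^4*5^1*199^1*1723^1*3623^1 = 99379469680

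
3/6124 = 3/6124 = 0.00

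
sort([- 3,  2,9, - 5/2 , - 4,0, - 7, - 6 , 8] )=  [ - 7, - 6, - 4, - 3 , - 5/2, 0 , 2, 8, 9]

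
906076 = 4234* 214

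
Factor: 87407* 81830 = 2^1*5^1*7^2 * 167^1*87407^1  =  7152514810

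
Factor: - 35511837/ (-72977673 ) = 47^1*67^( - 2)*5419^( - 1) *251857^1 = 11837279/24325891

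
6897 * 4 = 27588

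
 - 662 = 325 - 987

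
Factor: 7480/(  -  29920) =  - 2^( - 2) =- 1/4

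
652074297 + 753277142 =1405351439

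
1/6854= 1/6854= 0.00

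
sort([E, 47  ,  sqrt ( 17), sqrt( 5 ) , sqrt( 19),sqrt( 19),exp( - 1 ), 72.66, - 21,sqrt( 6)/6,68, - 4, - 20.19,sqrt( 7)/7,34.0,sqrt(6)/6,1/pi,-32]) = [-32, - 21, - 20.19, - 4,1/pi, exp( - 1),sqrt(7)/7,  sqrt(6 )/6,sqrt( 6) /6,sqrt( 5 ),E, sqrt(17), sqrt (19 ),sqrt( 19),34.0,47,68,72.66]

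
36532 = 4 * 9133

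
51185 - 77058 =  - 25873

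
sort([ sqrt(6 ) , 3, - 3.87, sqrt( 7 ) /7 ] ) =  [ - 3.87,sqrt(7 ) /7,sqrt ( 6), 3 ] 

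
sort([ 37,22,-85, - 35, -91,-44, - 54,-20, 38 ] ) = [- 91, - 85 , - 54 ,-44,- 35, -20,22,37, 38 ]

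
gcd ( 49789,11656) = 1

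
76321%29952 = 16417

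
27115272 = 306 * 88612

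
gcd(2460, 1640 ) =820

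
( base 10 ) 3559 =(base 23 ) 6GH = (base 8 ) 6747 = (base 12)2087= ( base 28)4f3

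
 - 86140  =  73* ( - 1180)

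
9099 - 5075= 4024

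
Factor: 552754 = 2^1*191^1*1447^1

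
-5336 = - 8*667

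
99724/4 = 24931  =  24931.00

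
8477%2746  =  239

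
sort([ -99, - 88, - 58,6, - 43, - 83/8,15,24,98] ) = [-99, - 88,- 58, -43, - 83/8, 6 , 15, 24,98] 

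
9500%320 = 220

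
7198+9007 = 16205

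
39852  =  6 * 6642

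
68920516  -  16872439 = 52048077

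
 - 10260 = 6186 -16446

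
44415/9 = 4935 = 4935.00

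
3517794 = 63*55838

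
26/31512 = 1/1212 = 0.00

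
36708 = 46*798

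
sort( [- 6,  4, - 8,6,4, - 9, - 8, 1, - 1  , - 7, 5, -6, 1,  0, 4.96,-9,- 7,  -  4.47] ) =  [ - 9,  -  9 , - 8 , - 8,-7, - 7  , - 6, - 6,-4.47 ,  -  1 , 0, 1  ,  1,4, 4,4.96,5,  6]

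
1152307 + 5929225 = 7081532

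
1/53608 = 1/53608 =0.00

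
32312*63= 2035656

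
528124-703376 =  - 175252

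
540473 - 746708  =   - 206235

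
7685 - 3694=3991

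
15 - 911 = -896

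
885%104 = 53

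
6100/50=122 = 122.00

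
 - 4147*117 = - 485199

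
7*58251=407757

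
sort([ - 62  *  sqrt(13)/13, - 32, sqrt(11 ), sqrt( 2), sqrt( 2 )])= [-32, - 62*  sqrt(13) /13 , sqrt ( 2), sqrt( 2), sqrt( 11 )] 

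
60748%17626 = 7870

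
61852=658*94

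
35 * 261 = 9135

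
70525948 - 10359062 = 60166886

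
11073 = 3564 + 7509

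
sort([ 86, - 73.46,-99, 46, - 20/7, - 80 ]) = [ - 99, - 80, - 73.46, - 20/7, 46, 86]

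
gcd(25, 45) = 5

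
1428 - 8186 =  - 6758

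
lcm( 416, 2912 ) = 2912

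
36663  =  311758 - 275095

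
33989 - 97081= -63092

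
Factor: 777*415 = 322455  =  3^1*5^1 * 7^1*37^1 * 83^1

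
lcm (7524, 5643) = 22572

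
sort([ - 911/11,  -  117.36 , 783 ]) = [ - 117.36, - 911/11, 783]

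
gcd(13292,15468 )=4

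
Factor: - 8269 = - 8269^1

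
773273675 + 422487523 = 1195761198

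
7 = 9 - 2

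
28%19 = 9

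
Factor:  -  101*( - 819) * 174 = 2^1 * 3^3*7^1 * 13^1*29^1 * 101^1 = 14393106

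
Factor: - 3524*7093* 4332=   -  108281511024 = -  2^4*3^1*19^2* 41^1*173^1*881^1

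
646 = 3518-2872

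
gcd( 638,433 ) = 1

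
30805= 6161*5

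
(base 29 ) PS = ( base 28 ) qp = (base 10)753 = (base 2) 1011110001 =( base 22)1C5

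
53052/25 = 2122 + 2/25 = 2122.08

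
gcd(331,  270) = 1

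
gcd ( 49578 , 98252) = 2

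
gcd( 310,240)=10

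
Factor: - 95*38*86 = -2^2*5^1*19^2*43^1 = -310460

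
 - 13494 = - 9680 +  - 3814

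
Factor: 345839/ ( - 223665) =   -  719/465 = -3^( - 1)*5^ ( - 1)*31^(-1) * 719^1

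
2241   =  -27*(-83)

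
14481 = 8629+5852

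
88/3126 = 44/1563= 0.03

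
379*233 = 88307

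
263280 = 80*3291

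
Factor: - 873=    - 3^2*97^1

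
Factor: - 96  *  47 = - 4512 = - 2^5*3^1*47^1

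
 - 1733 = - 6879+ 5146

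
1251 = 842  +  409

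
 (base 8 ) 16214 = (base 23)DIH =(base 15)2273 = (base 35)5xs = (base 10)7308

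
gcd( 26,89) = 1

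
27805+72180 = 99985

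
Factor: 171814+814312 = 986126 = 2^1*59^1*61^1*137^1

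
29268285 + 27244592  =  56512877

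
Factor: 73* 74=2^1*37^1*73^1 = 5402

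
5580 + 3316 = 8896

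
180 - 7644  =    -  7464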